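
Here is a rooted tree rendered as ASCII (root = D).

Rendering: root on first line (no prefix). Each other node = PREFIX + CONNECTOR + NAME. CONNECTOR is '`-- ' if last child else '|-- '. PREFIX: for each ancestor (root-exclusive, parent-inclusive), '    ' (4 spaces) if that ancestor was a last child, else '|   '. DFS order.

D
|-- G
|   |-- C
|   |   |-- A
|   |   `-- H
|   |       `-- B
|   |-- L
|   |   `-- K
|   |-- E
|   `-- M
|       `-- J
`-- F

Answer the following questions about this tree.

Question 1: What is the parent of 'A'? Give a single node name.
Scan adjacency: A appears as child of C

Answer: C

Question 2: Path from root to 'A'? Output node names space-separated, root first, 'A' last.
Answer: D G C A

Derivation:
Walk down from root: D -> G -> C -> A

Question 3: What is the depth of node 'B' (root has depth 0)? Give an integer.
Answer: 4

Derivation:
Path from root to B: D -> G -> C -> H -> B
Depth = number of edges = 4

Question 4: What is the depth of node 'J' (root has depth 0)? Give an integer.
Path from root to J: D -> G -> M -> J
Depth = number of edges = 3

Answer: 3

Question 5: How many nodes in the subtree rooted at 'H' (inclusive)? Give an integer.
Subtree rooted at H contains: B, H
Count = 2

Answer: 2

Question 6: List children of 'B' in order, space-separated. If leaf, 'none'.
Answer: none

Derivation:
Node B's children (from adjacency): (leaf)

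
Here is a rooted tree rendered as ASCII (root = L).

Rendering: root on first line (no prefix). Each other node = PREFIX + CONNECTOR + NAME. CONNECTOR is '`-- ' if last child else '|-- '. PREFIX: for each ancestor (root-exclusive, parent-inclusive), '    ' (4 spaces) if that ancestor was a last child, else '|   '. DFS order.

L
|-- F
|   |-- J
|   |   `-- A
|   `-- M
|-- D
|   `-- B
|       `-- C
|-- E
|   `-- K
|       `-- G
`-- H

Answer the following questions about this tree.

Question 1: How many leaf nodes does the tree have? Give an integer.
Leaves (nodes with no children): A, C, G, H, M

Answer: 5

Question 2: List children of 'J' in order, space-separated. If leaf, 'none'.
Node J's children (from adjacency): A

Answer: A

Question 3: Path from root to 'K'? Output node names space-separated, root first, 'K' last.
Walk down from root: L -> E -> K

Answer: L E K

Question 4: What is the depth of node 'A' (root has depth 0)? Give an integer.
Answer: 3

Derivation:
Path from root to A: L -> F -> J -> A
Depth = number of edges = 3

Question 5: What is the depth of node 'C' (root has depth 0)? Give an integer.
Answer: 3

Derivation:
Path from root to C: L -> D -> B -> C
Depth = number of edges = 3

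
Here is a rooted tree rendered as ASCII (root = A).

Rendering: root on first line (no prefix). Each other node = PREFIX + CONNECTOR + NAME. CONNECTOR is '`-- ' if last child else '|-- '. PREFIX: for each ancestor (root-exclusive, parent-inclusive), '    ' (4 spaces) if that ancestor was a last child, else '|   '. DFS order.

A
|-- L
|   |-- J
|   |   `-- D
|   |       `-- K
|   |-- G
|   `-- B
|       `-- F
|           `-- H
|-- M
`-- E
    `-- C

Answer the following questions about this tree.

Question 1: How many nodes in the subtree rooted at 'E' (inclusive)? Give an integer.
Answer: 2

Derivation:
Subtree rooted at E contains: C, E
Count = 2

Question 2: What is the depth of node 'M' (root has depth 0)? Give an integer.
Path from root to M: A -> M
Depth = number of edges = 1

Answer: 1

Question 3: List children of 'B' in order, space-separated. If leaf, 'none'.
Answer: F

Derivation:
Node B's children (from adjacency): F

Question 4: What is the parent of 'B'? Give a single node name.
Answer: L

Derivation:
Scan adjacency: B appears as child of L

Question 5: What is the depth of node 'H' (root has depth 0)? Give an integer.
Answer: 4

Derivation:
Path from root to H: A -> L -> B -> F -> H
Depth = number of edges = 4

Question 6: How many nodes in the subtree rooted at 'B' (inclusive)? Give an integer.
Subtree rooted at B contains: B, F, H
Count = 3

Answer: 3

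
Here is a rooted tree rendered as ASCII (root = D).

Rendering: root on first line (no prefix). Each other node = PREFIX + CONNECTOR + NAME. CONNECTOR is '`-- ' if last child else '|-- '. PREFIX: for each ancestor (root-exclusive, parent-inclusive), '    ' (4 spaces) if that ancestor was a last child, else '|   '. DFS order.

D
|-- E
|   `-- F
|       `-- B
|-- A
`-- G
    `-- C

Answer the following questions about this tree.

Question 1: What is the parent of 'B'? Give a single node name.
Answer: F

Derivation:
Scan adjacency: B appears as child of F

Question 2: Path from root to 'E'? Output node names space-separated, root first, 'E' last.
Walk down from root: D -> E

Answer: D E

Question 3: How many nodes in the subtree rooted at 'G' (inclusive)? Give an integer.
Answer: 2

Derivation:
Subtree rooted at G contains: C, G
Count = 2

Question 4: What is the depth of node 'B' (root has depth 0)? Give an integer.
Answer: 3

Derivation:
Path from root to B: D -> E -> F -> B
Depth = number of edges = 3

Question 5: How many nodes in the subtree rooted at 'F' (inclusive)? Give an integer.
Subtree rooted at F contains: B, F
Count = 2

Answer: 2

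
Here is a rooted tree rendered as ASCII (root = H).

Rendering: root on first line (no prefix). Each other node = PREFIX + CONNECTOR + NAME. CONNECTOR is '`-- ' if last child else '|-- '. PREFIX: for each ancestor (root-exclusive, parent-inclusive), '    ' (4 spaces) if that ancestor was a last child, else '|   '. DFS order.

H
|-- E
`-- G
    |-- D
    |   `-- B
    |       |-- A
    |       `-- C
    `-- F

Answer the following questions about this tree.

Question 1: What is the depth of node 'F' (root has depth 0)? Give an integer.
Answer: 2

Derivation:
Path from root to F: H -> G -> F
Depth = number of edges = 2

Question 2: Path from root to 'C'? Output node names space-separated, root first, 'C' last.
Answer: H G D B C

Derivation:
Walk down from root: H -> G -> D -> B -> C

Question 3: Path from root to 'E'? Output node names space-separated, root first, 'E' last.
Answer: H E

Derivation:
Walk down from root: H -> E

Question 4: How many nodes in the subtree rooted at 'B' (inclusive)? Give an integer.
Answer: 3

Derivation:
Subtree rooted at B contains: A, B, C
Count = 3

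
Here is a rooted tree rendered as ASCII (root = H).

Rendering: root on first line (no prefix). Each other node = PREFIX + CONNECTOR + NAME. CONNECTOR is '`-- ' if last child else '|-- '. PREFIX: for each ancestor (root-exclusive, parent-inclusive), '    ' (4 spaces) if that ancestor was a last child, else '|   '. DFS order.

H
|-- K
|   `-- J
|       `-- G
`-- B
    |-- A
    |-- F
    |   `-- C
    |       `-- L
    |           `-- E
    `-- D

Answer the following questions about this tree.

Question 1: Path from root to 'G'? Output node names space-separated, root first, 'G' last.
Walk down from root: H -> K -> J -> G

Answer: H K J G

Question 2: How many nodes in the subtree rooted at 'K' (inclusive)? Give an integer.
Subtree rooted at K contains: G, J, K
Count = 3

Answer: 3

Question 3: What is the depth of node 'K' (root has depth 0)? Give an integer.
Answer: 1

Derivation:
Path from root to K: H -> K
Depth = number of edges = 1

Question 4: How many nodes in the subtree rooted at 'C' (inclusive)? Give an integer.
Subtree rooted at C contains: C, E, L
Count = 3

Answer: 3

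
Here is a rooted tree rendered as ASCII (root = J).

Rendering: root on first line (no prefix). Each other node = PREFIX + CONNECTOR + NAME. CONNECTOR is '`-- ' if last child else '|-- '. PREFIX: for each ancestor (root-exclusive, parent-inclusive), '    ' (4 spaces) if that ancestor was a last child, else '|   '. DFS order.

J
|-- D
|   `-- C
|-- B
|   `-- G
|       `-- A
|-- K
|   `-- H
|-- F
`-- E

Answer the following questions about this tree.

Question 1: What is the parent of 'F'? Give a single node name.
Scan adjacency: F appears as child of J

Answer: J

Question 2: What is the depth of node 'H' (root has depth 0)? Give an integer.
Answer: 2

Derivation:
Path from root to H: J -> K -> H
Depth = number of edges = 2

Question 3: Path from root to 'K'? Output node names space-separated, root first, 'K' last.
Walk down from root: J -> K

Answer: J K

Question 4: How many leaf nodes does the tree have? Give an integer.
Leaves (nodes with no children): A, C, E, F, H

Answer: 5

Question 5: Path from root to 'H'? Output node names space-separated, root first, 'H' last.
Answer: J K H

Derivation:
Walk down from root: J -> K -> H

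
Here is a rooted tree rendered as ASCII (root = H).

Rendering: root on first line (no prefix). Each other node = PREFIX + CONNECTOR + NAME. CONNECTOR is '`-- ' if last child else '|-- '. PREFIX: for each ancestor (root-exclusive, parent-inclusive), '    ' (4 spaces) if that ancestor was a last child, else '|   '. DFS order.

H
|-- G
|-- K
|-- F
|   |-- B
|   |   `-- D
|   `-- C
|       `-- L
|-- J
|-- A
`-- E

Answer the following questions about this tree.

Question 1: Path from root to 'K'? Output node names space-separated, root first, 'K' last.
Walk down from root: H -> K

Answer: H K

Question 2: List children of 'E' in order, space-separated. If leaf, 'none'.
Node E's children (from adjacency): (leaf)

Answer: none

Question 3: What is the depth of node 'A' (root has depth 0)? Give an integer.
Answer: 1

Derivation:
Path from root to A: H -> A
Depth = number of edges = 1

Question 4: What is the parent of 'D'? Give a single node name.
Scan adjacency: D appears as child of B

Answer: B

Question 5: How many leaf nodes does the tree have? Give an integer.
Leaves (nodes with no children): A, D, E, G, J, K, L

Answer: 7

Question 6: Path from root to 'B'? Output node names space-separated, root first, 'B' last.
Answer: H F B

Derivation:
Walk down from root: H -> F -> B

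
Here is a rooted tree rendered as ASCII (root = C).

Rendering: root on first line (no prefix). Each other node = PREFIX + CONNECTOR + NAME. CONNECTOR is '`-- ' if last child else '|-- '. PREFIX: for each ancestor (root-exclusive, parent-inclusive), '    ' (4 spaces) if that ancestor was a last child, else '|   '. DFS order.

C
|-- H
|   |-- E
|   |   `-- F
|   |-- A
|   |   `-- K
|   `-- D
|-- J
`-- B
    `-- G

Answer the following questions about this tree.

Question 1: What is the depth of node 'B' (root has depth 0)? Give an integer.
Answer: 1

Derivation:
Path from root to B: C -> B
Depth = number of edges = 1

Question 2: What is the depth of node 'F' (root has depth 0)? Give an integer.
Answer: 3

Derivation:
Path from root to F: C -> H -> E -> F
Depth = number of edges = 3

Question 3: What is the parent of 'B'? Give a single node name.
Scan adjacency: B appears as child of C

Answer: C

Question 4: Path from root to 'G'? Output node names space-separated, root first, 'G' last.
Walk down from root: C -> B -> G

Answer: C B G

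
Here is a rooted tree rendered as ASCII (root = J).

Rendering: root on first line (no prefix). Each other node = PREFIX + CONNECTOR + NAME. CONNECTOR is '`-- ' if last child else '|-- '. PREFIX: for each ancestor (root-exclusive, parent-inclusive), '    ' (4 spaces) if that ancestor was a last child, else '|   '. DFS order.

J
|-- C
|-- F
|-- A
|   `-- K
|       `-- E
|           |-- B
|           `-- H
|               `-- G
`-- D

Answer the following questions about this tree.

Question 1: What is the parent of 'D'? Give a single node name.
Answer: J

Derivation:
Scan adjacency: D appears as child of J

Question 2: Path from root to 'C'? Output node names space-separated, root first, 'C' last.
Walk down from root: J -> C

Answer: J C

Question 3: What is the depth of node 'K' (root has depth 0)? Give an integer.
Answer: 2

Derivation:
Path from root to K: J -> A -> K
Depth = number of edges = 2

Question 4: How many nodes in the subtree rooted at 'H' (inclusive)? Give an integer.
Answer: 2

Derivation:
Subtree rooted at H contains: G, H
Count = 2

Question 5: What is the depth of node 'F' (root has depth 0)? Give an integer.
Path from root to F: J -> F
Depth = number of edges = 1

Answer: 1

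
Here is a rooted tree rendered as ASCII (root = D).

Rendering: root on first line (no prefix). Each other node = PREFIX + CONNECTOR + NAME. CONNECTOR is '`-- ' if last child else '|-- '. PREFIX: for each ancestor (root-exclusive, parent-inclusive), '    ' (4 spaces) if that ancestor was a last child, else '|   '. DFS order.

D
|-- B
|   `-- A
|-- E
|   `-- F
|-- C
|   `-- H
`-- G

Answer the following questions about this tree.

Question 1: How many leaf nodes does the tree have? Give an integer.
Leaves (nodes with no children): A, F, G, H

Answer: 4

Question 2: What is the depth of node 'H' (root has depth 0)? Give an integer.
Path from root to H: D -> C -> H
Depth = number of edges = 2

Answer: 2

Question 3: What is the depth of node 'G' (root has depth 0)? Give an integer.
Path from root to G: D -> G
Depth = number of edges = 1

Answer: 1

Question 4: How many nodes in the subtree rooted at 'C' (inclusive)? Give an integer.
Subtree rooted at C contains: C, H
Count = 2

Answer: 2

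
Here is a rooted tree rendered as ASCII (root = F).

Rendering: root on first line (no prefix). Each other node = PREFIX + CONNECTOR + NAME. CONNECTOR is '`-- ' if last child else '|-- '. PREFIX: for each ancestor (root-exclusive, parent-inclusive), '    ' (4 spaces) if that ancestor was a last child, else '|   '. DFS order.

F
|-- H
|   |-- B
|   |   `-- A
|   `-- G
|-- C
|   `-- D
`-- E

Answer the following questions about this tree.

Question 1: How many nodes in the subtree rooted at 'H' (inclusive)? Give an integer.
Answer: 4

Derivation:
Subtree rooted at H contains: A, B, G, H
Count = 4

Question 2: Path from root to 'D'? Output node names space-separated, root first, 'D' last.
Answer: F C D

Derivation:
Walk down from root: F -> C -> D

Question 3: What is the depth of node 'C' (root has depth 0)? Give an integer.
Answer: 1

Derivation:
Path from root to C: F -> C
Depth = number of edges = 1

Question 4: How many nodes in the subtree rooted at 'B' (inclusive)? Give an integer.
Subtree rooted at B contains: A, B
Count = 2

Answer: 2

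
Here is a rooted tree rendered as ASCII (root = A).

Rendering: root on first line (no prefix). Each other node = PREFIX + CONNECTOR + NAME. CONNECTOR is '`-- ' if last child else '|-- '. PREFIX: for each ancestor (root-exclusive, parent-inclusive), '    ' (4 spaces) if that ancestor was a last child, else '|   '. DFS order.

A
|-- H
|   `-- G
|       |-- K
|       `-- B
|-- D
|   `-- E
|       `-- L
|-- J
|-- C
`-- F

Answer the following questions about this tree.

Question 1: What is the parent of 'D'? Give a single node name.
Answer: A

Derivation:
Scan adjacency: D appears as child of A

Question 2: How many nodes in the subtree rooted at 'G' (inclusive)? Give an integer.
Subtree rooted at G contains: B, G, K
Count = 3

Answer: 3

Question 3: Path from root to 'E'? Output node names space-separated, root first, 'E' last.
Walk down from root: A -> D -> E

Answer: A D E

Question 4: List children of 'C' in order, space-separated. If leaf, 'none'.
Answer: none

Derivation:
Node C's children (from adjacency): (leaf)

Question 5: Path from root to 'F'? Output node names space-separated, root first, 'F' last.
Answer: A F

Derivation:
Walk down from root: A -> F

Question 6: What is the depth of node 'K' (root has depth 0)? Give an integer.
Answer: 3

Derivation:
Path from root to K: A -> H -> G -> K
Depth = number of edges = 3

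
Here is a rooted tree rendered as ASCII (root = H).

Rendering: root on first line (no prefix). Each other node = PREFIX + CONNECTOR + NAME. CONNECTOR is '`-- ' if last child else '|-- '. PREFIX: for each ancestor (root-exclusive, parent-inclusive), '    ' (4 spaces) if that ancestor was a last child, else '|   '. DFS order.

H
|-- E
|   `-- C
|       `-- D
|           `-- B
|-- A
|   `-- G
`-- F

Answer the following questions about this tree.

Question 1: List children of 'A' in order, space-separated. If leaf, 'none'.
Answer: G

Derivation:
Node A's children (from adjacency): G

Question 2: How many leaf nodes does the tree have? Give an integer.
Answer: 3

Derivation:
Leaves (nodes with no children): B, F, G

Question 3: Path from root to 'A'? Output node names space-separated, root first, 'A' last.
Walk down from root: H -> A

Answer: H A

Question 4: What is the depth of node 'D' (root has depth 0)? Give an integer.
Path from root to D: H -> E -> C -> D
Depth = number of edges = 3

Answer: 3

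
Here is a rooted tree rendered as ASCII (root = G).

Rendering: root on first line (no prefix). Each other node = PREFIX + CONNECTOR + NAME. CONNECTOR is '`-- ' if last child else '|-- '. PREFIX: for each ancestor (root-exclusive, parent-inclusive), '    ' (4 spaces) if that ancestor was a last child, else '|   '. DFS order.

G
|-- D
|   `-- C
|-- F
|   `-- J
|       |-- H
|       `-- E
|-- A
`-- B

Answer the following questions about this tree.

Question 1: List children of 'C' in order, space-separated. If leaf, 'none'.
Node C's children (from adjacency): (leaf)

Answer: none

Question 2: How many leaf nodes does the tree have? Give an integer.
Answer: 5

Derivation:
Leaves (nodes with no children): A, B, C, E, H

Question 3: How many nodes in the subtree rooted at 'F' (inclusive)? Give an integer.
Subtree rooted at F contains: E, F, H, J
Count = 4

Answer: 4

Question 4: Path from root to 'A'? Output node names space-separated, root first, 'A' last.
Walk down from root: G -> A

Answer: G A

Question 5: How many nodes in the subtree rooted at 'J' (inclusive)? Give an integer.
Answer: 3

Derivation:
Subtree rooted at J contains: E, H, J
Count = 3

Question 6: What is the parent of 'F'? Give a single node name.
Answer: G

Derivation:
Scan adjacency: F appears as child of G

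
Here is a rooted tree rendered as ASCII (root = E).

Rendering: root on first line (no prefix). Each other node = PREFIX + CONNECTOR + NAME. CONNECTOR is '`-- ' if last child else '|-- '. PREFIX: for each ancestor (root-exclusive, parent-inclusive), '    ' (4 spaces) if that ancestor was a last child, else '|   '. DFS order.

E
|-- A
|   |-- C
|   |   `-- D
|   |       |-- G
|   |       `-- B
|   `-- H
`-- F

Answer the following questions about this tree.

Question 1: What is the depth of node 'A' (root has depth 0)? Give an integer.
Path from root to A: E -> A
Depth = number of edges = 1

Answer: 1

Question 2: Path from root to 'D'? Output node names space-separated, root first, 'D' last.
Walk down from root: E -> A -> C -> D

Answer: E A C D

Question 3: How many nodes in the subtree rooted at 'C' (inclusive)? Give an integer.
Answer: 4

Derivation:
Subtree rooted at C contains: B, C, D, G
Count = 4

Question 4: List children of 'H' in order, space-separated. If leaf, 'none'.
Node H's children (from adjacency): (leaf)

Answer: none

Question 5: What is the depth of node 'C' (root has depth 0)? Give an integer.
Path from root to C: E -> A -> C
Depth = number of edges = 2

Answer: 2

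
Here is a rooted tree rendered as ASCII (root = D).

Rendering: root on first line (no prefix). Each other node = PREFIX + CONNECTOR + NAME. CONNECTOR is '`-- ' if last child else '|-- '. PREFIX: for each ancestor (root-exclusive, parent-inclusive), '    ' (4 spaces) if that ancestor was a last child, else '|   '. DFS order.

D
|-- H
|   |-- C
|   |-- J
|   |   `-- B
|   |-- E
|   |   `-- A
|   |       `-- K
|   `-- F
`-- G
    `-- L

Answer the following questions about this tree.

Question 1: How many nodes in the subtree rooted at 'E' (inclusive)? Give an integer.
Answer: 3

Derivation:
Subtree rooted at E contains: A, E, K
Count = 3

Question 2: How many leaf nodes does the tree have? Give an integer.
Leaves (nodes with no children): B, C, F, K, L

Answer: 5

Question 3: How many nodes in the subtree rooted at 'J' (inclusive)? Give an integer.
Answer: 2

Derivation:
Subtree rooted at J contains: B, J
Count = 2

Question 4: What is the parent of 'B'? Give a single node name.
Answer: J

Derivation:
Scan adjacency: B appears as child of J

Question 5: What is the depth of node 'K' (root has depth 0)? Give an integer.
Answer: 4

Derivation:
Path from root to K: D -> H -> E -> A -> K
Depth = number of edges = 4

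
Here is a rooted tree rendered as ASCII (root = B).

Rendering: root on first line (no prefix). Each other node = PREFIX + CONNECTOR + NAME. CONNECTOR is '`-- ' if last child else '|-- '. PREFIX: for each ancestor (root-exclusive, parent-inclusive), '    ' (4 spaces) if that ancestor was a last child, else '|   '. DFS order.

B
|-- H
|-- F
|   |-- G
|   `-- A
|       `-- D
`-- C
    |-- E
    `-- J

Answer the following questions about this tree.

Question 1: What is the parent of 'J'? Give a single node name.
Scan adjacency: J appears as child of C

Answer: C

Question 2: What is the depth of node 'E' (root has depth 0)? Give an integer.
Answer: 2

Derivation:
Path from root to E: B -> C -> E
Depth = number of edges = 2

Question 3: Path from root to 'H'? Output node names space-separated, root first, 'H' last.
Answer: B H

Derivation:
Walk down from root: B -> H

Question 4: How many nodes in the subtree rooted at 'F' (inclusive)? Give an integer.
Subtree rooted at F contains: A, D, F, G
Count = 4

Answer: 4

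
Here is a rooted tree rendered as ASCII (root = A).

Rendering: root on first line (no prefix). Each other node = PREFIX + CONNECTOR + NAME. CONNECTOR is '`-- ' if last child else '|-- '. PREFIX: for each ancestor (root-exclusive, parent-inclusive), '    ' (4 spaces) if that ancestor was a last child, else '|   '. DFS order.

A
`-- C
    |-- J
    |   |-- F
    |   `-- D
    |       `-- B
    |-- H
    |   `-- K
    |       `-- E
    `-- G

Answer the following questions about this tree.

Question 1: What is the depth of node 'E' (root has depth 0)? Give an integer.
Path from root to E: A -> C -> H -> K -> E
Depth = number of edges = 4

Answer: 4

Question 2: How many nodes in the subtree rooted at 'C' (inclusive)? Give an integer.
Answer: 9

Derivation:
Subtree rooted at C contains: B, C, D, E, F, G, H, J, K
Count = 9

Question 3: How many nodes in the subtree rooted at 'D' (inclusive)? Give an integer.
Subtree rooted at D contains: B, D
Count = 2

Answer: 2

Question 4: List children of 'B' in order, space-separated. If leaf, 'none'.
Node B's children (from adjacency): (leaf)

Answer: none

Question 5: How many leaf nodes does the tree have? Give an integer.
Leaves (nodes with no children): B, E, F, G

Answer: 4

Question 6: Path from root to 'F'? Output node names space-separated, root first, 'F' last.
Answer: A C J F

Derivation:
Walk down from root: A -> C -> J -> F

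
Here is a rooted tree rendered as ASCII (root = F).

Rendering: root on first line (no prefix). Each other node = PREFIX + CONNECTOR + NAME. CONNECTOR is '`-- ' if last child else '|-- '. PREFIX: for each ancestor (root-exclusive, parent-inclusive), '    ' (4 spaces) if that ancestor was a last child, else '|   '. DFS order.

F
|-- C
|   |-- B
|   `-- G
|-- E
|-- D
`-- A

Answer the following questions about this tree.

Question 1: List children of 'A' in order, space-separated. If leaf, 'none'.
Node A's children (from adjacency): (leaf)

Answer: none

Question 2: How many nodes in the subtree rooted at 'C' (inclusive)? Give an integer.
Subtree rooted at C contains: B, C, G
Count = 3

Answer: 3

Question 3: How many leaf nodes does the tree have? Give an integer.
Answer: 5

Derivation:
Leaves (nodes with no children): A, B, D, E, G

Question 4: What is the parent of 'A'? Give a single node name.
Answer: F

Derivation:
Scan adjacency: A appears as child of F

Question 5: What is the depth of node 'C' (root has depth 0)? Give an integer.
Path from root to C: F -> C
Depth = number of edges = 1

Answer: 1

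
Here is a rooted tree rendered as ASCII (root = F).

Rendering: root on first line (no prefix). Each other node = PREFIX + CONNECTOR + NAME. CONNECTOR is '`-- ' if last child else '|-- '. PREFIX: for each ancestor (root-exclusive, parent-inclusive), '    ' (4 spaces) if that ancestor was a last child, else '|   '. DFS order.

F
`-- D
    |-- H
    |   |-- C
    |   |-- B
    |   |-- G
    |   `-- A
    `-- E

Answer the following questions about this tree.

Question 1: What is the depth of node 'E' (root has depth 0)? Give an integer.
Answer: 2

Derivation:
Path from root to E: F -> D -> E
Depth = number of edges = 2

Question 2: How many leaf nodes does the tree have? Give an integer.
Leaves (nodes with no children): A, B, C, E, G

Answer: 5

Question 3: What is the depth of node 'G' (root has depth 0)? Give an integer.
Answer: 3

Derivation:
Path from root to G: F -> D -> H -> G
Depth = number of edges = 3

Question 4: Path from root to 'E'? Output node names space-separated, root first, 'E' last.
Answer: F D E

Derivation:
Walk down from root: F -> D -> E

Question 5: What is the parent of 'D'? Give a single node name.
Scan adjacency: D appears as child of F

Answer: F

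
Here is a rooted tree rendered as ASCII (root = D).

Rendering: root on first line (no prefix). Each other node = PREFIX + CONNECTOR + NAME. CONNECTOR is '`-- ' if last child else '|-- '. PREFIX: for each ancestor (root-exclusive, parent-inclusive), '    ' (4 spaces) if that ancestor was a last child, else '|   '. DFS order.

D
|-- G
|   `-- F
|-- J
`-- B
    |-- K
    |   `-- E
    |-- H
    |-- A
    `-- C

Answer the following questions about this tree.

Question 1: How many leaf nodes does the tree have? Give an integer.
Answer: 6

Derivation:
Leaves (nodes with no children): A, C, E, F, H, J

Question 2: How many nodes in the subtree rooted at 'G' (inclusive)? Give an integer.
Answer: 2

Derivation:
Subtree rooted at G contains: F, G
Count = 2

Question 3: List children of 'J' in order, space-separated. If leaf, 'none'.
Answer: none

Derivation:
Node J's children (from adjacency): (leaf)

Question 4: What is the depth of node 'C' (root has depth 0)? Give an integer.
Path from root to C: D -> B -> C
Depth = number of edges = 2

Answer: 2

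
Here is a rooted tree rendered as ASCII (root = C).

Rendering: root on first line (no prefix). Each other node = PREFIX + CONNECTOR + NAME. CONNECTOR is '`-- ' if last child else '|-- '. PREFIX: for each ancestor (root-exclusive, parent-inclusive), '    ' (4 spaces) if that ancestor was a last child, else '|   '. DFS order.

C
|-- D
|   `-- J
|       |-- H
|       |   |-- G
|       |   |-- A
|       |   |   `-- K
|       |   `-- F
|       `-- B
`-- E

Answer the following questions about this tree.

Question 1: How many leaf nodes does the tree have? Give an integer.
Answer: 5

Derivation:
Leaves (nodes with no children): B, E, F, G, K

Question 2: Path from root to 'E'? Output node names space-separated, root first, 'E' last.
Walk down from root: C -> E

Answer: C E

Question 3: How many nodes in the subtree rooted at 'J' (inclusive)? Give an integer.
Answer: 7

Derivation:
Subtree rooted at J contains: A, B, F, G, H, J, K
Count = 7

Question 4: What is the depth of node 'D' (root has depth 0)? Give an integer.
Answer: 1

Derivation:
Path from root to D: C -> D
Depth = number of edges = 1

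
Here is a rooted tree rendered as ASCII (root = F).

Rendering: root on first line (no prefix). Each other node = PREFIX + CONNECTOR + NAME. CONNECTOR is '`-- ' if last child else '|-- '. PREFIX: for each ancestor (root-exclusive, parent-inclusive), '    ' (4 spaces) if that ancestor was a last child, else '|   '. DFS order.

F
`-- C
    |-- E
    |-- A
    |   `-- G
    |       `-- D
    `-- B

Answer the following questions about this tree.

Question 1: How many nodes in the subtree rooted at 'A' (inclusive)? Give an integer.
Answer: 3

Derivation:
Subtree rooted at A contains: A, D, G
Count = 3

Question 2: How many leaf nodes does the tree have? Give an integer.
Leaves (nodes with no children): B, D, E

Answer: 3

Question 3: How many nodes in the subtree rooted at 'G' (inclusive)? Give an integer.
Subtree rooted at G contains: D, G
Count = 2

Answer: 2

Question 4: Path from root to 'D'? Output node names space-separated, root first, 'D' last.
Answer: F C A G D

Derivation:
Walk down from root: F -> C -> A -> G -> D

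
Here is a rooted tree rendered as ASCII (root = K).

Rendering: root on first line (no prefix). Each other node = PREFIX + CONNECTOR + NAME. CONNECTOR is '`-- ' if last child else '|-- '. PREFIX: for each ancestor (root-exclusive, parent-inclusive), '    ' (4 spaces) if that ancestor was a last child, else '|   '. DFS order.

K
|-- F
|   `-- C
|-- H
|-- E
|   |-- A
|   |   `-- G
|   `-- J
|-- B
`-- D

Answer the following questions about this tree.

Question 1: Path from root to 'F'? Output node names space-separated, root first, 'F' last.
Answer: K F

Derivation:
Walk down from root: K -> F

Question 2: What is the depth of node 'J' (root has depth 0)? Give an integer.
Answer: 2

Derivation:
Path from root to J: K -> E -> J
Depth = number of edges = 2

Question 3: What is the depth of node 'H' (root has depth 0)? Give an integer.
Answer: 1

Derivation:
Path from root to H: K -> H
Depth = number of edges = 1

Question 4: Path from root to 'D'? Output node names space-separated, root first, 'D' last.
Answer: K D

Derivation:
Walk down from root: K -> D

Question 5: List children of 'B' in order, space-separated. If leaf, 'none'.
Answer: none

Derivation:
Node B's children (from adjacency): (leaf)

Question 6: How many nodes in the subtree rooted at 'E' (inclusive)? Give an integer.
Answer: 4

Derivation:
Subtree rooted at E contains: A, E, G, J
Count = 4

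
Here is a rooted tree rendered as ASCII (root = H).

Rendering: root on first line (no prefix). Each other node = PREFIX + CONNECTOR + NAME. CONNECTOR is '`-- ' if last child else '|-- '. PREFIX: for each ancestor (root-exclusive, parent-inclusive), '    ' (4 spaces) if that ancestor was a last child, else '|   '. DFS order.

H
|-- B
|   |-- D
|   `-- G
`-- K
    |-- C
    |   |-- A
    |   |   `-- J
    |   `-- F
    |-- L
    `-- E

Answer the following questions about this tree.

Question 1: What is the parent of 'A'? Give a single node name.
Answer: C

Derivation:
Scan adjacency: A appears as child of C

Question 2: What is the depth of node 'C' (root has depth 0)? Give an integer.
Answer: 2

Derivation:
Path from root to C: H -> K -> C
Depth = number of edges = 2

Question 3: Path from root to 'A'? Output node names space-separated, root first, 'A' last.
Answer: H K C A

Derivation:
Walk down from root: H -> K -> C -> A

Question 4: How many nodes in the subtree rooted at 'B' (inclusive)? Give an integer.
Subtree rooted at B contains: B, D, G
Count = 3

Answer: 3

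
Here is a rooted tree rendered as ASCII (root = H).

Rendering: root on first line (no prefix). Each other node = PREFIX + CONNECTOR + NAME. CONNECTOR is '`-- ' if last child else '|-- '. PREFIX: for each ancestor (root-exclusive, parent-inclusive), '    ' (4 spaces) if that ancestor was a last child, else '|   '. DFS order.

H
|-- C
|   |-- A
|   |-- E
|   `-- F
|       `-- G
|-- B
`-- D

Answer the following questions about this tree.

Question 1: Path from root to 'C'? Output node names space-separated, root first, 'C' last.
Walk down from root: H -> C

Answer: H C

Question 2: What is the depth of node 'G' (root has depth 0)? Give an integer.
Path from root to G: H -> C -> F -> G
Depth = number of edges = 3

Answer: 3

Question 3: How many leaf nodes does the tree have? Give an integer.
Answer: 5

Derivation:
Leaves (nodes with no children): A, B, D, E, G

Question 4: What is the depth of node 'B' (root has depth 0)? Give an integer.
Answer: 1

Derivation:
Path from root to B: H -> B
Depth = number of edges = 1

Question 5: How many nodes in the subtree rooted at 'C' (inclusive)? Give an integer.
Answer: 5

Derivation:
Subtree rooted at C contains: A, C, E, F, G
Count = 5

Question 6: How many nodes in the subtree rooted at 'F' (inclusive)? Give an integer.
Subtree rooted at F contains: F, G
Count = 2

Answer: 2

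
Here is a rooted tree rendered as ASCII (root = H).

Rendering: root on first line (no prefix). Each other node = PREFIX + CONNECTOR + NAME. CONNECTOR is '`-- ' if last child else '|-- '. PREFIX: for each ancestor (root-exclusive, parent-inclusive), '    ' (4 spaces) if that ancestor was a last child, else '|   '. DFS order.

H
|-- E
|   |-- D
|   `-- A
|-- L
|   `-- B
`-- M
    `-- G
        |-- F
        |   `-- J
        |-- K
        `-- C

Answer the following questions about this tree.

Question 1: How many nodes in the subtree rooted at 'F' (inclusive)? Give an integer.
Subtree rooted at F contains: F, J
Count = 2

Answer: 2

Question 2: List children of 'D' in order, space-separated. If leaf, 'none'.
Answer: none

Derivation:
Node D's children (from adjacency): (leaf)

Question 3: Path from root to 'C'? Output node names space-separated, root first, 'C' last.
Walk down from root: H -> M -> G -> C

Answer: H M G C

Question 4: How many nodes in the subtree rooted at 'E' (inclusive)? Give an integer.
Subtree rooted at E contains: A, D, E
Count = 3

Answer: 3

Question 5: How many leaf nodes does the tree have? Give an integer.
Answer: 6

Derivation:
Leaves (nodes with no children): A, B, C, D, J, K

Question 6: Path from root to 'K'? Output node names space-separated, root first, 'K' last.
Walk down from root: H -> M -> G -> K

Answer: H M G K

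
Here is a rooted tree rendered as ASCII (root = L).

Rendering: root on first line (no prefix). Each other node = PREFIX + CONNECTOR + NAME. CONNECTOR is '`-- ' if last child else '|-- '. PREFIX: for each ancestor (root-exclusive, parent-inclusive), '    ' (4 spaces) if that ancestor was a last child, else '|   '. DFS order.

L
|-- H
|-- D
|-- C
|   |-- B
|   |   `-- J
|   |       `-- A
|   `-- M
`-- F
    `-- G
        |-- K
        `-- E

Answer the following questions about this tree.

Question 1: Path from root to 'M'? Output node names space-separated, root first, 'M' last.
Walk down from root: L -> C -> M

Answer: L C M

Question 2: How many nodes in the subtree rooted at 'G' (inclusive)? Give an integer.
Answer: 3

Derivation:
Subtree rooted at G contains: E, G, K
Count = 3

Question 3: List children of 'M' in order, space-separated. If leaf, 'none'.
Node M's children (from adjacency): (leaf)

Answer: none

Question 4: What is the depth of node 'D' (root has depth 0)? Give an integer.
Path from root to D: L -> D
Depth = number of edges = 1

Answer: 1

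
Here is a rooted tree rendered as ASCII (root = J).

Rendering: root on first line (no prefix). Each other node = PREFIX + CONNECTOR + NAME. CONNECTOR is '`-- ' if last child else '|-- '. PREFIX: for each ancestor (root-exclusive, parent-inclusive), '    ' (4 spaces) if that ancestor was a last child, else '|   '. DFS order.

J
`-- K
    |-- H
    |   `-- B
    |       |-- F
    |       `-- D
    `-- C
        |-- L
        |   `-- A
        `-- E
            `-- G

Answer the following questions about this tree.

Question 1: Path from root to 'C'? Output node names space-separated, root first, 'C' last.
Walk down from root: J -> K -> C

Answer: J K C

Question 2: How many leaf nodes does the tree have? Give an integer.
Leaves (nodes with no children): A, D, F, G

Answer: 4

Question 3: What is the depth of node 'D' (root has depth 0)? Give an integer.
Answer: 4

Derivation:
Path from root to D: J -> K -> H -> B -> D
Depth = number of edges = 4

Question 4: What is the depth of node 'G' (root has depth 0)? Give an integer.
Answer: 4

Derivation:
Path from root to G: J -> K -> C -> E -> G
Depth = number of edges = 4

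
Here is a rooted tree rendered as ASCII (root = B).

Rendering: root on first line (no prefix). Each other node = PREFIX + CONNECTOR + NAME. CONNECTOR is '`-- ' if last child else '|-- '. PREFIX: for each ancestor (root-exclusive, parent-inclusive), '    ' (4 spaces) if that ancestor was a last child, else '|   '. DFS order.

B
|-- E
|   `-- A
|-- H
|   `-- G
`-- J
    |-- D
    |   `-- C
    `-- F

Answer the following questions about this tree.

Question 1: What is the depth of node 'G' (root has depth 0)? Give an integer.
Path from root to G: B -> H -> G
Depth = number of edges = 2

Answer: 2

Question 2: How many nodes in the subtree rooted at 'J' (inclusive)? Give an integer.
Subtree rooted at J contains: C, D, F, J
Count = 4

Answer: 4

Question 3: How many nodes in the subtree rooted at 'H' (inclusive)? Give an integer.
Answer: 2

Derivation:
Subtree rooted at H contains: G, H
Count = 2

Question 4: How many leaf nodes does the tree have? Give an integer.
Leaves (nodes with no children): A, C, F, G

Answer: 4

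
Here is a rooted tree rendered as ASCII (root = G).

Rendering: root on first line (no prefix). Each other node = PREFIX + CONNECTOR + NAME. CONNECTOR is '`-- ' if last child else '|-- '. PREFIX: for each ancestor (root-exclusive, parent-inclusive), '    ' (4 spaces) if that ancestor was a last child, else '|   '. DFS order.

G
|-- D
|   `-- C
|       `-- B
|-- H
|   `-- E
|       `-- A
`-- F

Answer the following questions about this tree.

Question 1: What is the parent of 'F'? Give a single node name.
Answer: G

Derivation:
Scan adjacency: F appears as child of G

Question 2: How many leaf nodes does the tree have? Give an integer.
Leaves (nodes with no children): A, B, F

Answer: 3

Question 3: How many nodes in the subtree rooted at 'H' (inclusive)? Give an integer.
Subtree rooted at H contains: A, E, H
Count = 3

Answer: 3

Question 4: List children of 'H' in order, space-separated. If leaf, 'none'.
Answer: E

Derivation:
Node H's children (from adjacency): E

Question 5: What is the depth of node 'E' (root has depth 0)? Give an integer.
Path from root to E: G -> H -> E
Depth = number of edges = 2

Answer: 2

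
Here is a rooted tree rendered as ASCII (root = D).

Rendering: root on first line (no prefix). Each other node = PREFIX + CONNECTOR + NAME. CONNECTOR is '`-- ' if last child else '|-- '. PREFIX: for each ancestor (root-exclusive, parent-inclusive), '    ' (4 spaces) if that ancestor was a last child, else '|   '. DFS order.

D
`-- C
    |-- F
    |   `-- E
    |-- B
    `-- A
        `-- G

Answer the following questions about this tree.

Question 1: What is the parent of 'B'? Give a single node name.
Answer: C

Derivation:
Scan adjacency: B appears as child of C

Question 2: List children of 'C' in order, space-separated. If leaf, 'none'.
Node C's children (from adjacency): F, B, A

Answer: F B A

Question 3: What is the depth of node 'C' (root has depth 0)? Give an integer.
Answer: 1

Derivation:
Path from root to C: D -> C
Depth = number of edges = 1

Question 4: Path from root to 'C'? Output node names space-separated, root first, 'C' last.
Answer: D C

Derivation:
Walk down from root: D -> C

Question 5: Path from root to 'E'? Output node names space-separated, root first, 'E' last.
Walk down from root: D -> C -> F -> E

Answer: D C F E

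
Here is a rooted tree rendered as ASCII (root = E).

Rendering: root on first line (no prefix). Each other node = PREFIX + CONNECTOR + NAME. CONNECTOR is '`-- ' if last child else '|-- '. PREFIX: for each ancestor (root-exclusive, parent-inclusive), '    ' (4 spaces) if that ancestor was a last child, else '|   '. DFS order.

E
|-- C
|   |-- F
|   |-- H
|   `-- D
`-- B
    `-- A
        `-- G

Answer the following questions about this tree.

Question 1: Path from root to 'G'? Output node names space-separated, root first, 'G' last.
Walk down from root: E -> B -> A -> G

Answer: E B A G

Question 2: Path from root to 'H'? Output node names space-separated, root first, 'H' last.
Walk down from root: E -> C -> H

Answer: E C H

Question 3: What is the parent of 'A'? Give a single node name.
Scan adjacency: A appears as child of B

Answer: B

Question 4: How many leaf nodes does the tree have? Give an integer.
Leaves (nodes with no children): D, F, G, H

Answer: 4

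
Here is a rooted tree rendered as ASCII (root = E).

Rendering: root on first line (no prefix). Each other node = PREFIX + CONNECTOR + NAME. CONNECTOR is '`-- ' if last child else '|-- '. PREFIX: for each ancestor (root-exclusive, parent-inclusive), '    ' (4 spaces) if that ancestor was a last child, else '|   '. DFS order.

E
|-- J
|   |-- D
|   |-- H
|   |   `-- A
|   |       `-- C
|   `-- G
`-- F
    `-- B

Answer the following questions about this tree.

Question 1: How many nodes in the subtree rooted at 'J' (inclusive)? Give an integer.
Answer: 6

Derivation:
Subtree rooted at J contains: A, C, D, G, H, J
Count = 6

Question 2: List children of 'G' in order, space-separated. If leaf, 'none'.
Answer: none

Derivation:
Node G's children (from adjacency): (leaf)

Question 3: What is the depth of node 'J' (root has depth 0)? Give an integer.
Answer: 1

Derivation:
Path from root to J: E -> J
Depth = number of edges = 1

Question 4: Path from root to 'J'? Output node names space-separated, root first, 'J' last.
Walk down from root: E -> J

Answer: E J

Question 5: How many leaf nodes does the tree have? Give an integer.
Answer: 4

Derivation:
Leaves (nodes with no children): B, C, D, G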